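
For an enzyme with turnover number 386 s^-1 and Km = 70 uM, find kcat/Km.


Catalytic efficiency = kcat / Km
= 386 / 70
= 5.5143 uM^-1*s^-1

5.5143 uM^-1*s^-1


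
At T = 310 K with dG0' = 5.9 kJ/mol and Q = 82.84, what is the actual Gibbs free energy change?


dG = dG0' + RT * ln(Q) / 1000
dG = 5.9 + 8.314 * 310 * ln(82.84) / 1000
dG = 17.2839 kJ/mol

17.2839 kJ/mol


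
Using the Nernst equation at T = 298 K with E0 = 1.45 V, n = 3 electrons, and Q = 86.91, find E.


E = E0 - (RT/nF) * ln(Q)
E = 1.45 - (8.314 * 298 / (3 * 96485)) * ln(86.91)
E = 1.4118 V

1.4118 V


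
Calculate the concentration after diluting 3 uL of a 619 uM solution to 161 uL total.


C2 = C1 * V1 / V2
C2 = 619 * 3 / 161
C2 = 11.5342 uM

11.5342 uM


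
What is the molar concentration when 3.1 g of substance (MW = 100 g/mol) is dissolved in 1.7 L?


C = (mass / MW) / volume
C = (3.1 / 100) / 1.7
C = 0.0182 M

0.0182 M


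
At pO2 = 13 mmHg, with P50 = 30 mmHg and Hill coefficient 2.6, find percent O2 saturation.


Y = pO2^n / (P50^n + pO2^n)
Y = 13^2.6 / (30^2.6 + 13^2.6)
Y = 10.21%

10.21%


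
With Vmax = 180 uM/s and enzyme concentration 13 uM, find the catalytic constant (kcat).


kcat = Vmax / [E]t
kcat = 180 / 13
kcat = 13.8462 s^-1

13.8462 s^-1


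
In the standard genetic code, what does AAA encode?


Standard genetic code lookup.
Codon AAA -> Lys

Lys


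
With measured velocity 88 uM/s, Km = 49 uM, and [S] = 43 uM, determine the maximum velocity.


Vmax = v * (Km + [S]) / [S]
Vmax = 88 * (49 + 43) / 43
Vmax = 188.2791 uM/s

188.2791 uM/s


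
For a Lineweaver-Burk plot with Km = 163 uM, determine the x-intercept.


x-intercept = -1/Km
= -1/163
= -0.0061 1/uM

-0.0061 1/uM


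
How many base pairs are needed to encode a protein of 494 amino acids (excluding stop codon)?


Each amino acid = 1 codon = 3 bp
bp = 494 * 3 = 1482 bp

1482 bp


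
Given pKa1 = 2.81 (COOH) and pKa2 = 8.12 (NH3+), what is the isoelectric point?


pI = (pKa1 + pKa2) / 2
pI = (2.81 + 8.12) / 2
pI = 5.465

5.465


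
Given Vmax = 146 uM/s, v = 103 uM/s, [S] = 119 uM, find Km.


Km = [S] * (Vmax - v) / v
Km = 119 * (146 - 103) / 103
Km = 49.6796 uM

49.6796 uM


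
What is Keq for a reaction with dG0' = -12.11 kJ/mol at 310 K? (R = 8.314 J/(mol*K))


Keq = exp(-dG0 * 1000 / (R * T))
Keq = exp(-(-12.11) * 1000 / (8.314 * 310))
Keq = 109.7981

109.7981


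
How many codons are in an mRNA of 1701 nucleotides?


codons = nucleotides / 3
codons = 1701 / 3 = 567

567


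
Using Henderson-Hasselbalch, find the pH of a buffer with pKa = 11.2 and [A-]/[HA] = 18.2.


pH = pKa + log10([A-]/[HA])
pH = 11.2 + log10(18.2)
pH = 12.4601

12.4601


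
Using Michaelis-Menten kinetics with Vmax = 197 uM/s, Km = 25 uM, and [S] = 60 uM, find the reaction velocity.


v = Vmax * [S] / (Km + [S])
v = 197 * 60 / (25 + 60)
v = 139.0588 uM/s

139.0588 uM/s


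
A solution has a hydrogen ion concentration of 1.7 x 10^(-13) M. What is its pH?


pH = -log10([H+])
pH = -log10(1.7 x 10^(-13))
pH = 12.7696

12.7696


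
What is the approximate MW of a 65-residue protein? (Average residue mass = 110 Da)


MW = n_residues * 110 Da
MW = 65 * 110
MW = 7150 Da

7150 Da


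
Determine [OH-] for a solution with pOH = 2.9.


[OH-] = 10^(-pOH)
[OH-] = 10^(-2.9)
[OH-] = 0.0013 M

0.0013 M


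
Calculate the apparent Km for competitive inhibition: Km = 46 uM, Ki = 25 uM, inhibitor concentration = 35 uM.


Km_app = Km * (1 + [I]/Ki)
Km_app = 46 * (1 + 35/25)
Km_app = 110.4 uM

110.4 uM


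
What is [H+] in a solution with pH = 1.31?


[H+] = 10^(-pH)
[H+] = 10^(-1.31)
[H+] = 0.049 M

0.049 M


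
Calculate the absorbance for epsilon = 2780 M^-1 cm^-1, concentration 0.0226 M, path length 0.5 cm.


A = epsilon * c * l
A = 2780 * 0.0226 * 0.5
A = 31.414

31.414


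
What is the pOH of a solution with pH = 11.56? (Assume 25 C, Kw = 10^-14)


pOH = 14 - pH
pOH = 14 - 11.56
pOH = 2.44

2.44


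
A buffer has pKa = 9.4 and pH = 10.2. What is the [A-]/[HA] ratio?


[A-]/[HA] = 10^(pH - pKa)
= 10^(10.2 - 9.4)
= 6.3096

6.3096


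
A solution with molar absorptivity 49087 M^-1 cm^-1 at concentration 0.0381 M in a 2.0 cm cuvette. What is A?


A = epsilon * c * l
A = 49087 * 0.0381 * 2.0
A = 3740.4294

3740.4294


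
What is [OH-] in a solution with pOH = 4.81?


[OH-] = 10^(-pOH)
[OH-] = 10^(-4.81)
[OH-] = 1.549e-05 M

1.549e-05 M


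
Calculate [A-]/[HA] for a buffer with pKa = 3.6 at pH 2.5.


[A-]/[HA] = 10^(pH - pKa)
= 10^(2.5 - 3.6)
= 0.0794

0.0794


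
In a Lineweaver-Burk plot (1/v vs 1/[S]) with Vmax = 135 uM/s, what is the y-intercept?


y-intercept = 1/Vmax
= 1/135
= 0.0074 s/uM

0.0074 s/uM


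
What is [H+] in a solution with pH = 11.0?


[H+] = 10^(-pH)
[H+] = 10^(-11.0)
[H+] = 1.000e-11 M

1.000e-11 M


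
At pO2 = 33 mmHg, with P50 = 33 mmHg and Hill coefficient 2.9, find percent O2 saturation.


Y = pO2^n / (P50^n + pO2^n)
Y = 33^2.9 / (33^2.9 + 33^2.9)
Y = 50.0%

50.0%


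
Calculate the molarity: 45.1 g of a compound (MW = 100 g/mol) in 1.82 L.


C = (mass / MW) / volume
C = (45.1 / 100) / 1.82
C = 0.2478 M

0.2478 M


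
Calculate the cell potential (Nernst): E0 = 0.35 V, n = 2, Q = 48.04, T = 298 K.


E = E0 - (RT/nF) * ln(Q)
E = 0.35 - (8.314 * 298 / (2 * 96485)) * ln(48.04)
E = 0.3003 V

0.3003 V


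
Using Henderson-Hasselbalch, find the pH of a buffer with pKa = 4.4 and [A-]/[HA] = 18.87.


pH = pKa + log10([A-]/[HA])
pH = 4.4 + log10(18.87)
pH = 5.6758

5.6758


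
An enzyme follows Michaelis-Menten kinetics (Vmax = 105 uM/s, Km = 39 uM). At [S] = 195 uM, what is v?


v = Vmax * [S] / (Km + [S])
v = 105 * 195 / (39 + 195)
v = 87.5 uM/s

87.5 uM/s


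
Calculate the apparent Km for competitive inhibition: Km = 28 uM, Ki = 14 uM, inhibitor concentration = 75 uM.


Km_app = Km * (1 + [I]/Ki)
Km_app = 28 * (1 + 75/14)
Km_app = 178.0 uM

178.0 uM


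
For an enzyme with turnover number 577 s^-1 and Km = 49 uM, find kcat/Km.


Catalytic efficiency = kcat / Km
= 577 / 49
= 11.7755 uM^-1*s^-1

11.7755 uM^-1*s^-1


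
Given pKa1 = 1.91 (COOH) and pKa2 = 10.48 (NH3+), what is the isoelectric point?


pI = (pKa1 + pKa2) / 2
pI = (1.91 + 10.48) / 2
pI = 6.195

6.195


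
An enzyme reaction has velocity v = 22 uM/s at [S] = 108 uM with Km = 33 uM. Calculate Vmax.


Vmax = v * (Km + [S]) / [S]
Vmax = 22 * (33 + 108) / 108
Vmax = 28.7222 uM/s

28.7222 uM/s


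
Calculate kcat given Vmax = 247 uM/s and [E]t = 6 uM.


kcat = Vmax / [E]t
kcat = 247 / 6
kcat = 41.1667 s^-1

41.1667 s^-1


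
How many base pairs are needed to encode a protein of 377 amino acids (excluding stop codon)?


Each amino acid = 1 codon = 3 bp
bp = 377 * 3 = 1131 bp

1131 bp


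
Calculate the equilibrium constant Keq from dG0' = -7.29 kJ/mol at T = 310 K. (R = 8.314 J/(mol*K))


Keq = exp(-dG0 * 1000 / (R * T))
Keq = exp(-(-7.29) * 1000 / (8.314 * 310))
Keq = 16.92

16.92


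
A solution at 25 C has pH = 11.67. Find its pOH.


pOH = 14 - pH
pOH = 14 - 11.67
pOH = 2.33

2.33


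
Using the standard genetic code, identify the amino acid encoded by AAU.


Standard genetic code lookup.
Codon AAU -> Asn

Asn


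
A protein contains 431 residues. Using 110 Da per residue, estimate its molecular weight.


MW = n_residues * 110 Da
MW = 431 * 110
MW = 47410 Da

47410 Da


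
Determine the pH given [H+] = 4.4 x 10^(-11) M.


pH = -log10([H+])
pH = -log10(4.4 x 10^(-11))
pH = 10.3565

10.3565


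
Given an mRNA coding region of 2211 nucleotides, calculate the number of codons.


codons = nucleotides / 3
codons = 2211 / 3 = 737

737


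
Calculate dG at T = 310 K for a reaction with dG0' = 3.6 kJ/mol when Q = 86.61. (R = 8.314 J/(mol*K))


dG = dG0' + RT * ln(Q) / 1000
dG = 3.6 + 8.314 * 310 * ln(86.61) / 1000
dG = 15.0986 kJ/mol

15.0986 kJ/mol


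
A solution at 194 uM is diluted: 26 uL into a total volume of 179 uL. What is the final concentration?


C2 = C1 * V1 / V2
C2 = 194 * 26 / 179
C2 = 28.1788 uM

28.1788 uM


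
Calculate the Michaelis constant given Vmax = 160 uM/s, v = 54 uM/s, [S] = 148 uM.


Km = [S] * (Vmax - v) / v
Km = 148 * (160 - 54) / 54
Km = 290.5185 uM

290.5185 uM


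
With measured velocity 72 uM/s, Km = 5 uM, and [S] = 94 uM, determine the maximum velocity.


Vmax = v * (Km + [S]) / [S]
Vmax = 72 * (5 + 94) / 94
Vmax = 75.8298 uM/s

75.8298 uM/s


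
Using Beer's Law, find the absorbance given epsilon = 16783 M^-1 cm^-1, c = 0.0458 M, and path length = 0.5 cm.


A = epsilon * c * l
A = 16783 * 0.0458 * 0.5
A = 384.3307

384.3307


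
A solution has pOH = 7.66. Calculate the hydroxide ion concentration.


[OH-] = 10^(-pOH)
[OH-] = 10^(-7.66)
[OH-] = 2.188e-08 M

2.188e-08 M


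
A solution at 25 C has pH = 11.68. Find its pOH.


pOH = 14 - pH
pOH = 14 - 11.68
pOH = 2.32

2.32


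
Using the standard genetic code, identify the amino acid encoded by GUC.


Standard genetic code lookup.
Codon GUC -> Val

Val


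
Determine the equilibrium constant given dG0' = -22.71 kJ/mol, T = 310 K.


Keq = exp(-dG0 * 1000 / (R * T))
Keq = exp(-(-22.71) * 1000 / (8.314 * 310))
Keq = 6710.3757

6710.3757


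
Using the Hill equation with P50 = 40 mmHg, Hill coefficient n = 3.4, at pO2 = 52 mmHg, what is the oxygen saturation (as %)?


Y = pO2^n / (P50^n + pO2^n)
Y = 52^3.4 / (40^3.4 + 52^3.4)
Y = 70.93%

70.93%


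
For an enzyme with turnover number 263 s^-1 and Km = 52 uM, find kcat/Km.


Catalytic efficiency = kcat / Km
= 263 / 52
= 5.0577 uM^-1*s^-1

5.0577 uM^-1*s^-1


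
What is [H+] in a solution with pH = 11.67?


[H+] = 10^(-pH)
[H+] = 10^(-11.67)
[H+] = 2.138e-12 M

2.138e-12 M


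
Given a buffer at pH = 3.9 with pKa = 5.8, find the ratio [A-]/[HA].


[A-]/[HA] = 10^(pH - pKa)
= 10^(3.9 - 5.8)
= 0.0126

0.0126


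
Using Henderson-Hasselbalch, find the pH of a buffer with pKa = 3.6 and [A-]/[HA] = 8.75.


pH = pKa + log10([A-]/[HA])
pH = 3.6 + log10(8.75)
pH = 4.542

4.542


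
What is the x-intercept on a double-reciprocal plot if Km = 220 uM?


x-intercept = -1/Km
= -1/220
= -0.0045 1/uM

-0.0045 1/uM


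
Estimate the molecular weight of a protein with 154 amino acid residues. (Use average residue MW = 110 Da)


MW = n_residues * 110 Da
MW = 154 * 110
MW = 16940 Da

16940 Da


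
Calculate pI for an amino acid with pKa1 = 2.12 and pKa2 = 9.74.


pI = (pKa1 + pKa2) / 2
pI = (2.12 + 9.74) / 2
pI = 5.93

5.93


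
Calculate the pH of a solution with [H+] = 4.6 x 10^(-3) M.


pH = -log10([H+])
pH = -log10(4.6 x 10^(-3))
pH = 2.3372

2.3372


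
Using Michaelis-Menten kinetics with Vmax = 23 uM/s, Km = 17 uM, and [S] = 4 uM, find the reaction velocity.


v = Vmax * [S] / (Km + [S])
v = 23 * 4 / (17 + 4)
v = 4.381 uM/s

4.381 uM/s


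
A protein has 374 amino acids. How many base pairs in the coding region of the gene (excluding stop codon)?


Each amino acid = 1 codon = 3 bp
bp = 374 * 3 = 1122 bp

1122 bp


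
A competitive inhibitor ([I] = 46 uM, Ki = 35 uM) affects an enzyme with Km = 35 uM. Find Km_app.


Km_app = Km * (1 + [I]/Ki)
Km_app = 35 * (1 + 46/35)
Km_app = 81.0 uM

81.0 uM


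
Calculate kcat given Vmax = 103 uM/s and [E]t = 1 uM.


kcat = Vmax / [E]t
kcat = 103 / 1
kcat = 103.0 s^-1

103.0 s^-1


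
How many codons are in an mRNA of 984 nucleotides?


codons = nucleotides / 3
codons = 984 / 3 = 328

328


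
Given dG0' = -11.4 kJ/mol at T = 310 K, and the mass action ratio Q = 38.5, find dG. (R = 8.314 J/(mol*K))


dG = dG0' + RT * ln(Q) / 1000
dG = -11.4 + 8.314 * 310 * ln(38.5) / 1000
dG = -1.991 kJ/mol

-1.991 kJ/mol


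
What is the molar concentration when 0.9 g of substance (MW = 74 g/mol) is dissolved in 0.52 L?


C = (mass / MW) / volume
C = (0.9 / 74) / 0.52
C = 0.0234 M

0.0234 M


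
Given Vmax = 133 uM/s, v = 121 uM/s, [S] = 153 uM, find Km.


Km = [S] * (Vmax - v) / v
Km = 153 * (133 - 121) / 121
Km = 15.1736 uM

15.1736 uM


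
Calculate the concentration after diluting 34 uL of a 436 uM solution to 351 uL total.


C2 = C1 * V1 / V2
C2 = 436 * 34 / 351
C2 = 42.2336 uM

42.2336 uM


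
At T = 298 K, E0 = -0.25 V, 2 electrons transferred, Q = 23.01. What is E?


E = E0 - (RT/nF) * ln(Q)
E = -0.25 - (8.314 * 298 / (2 * 96485)) * ln(23.01)
E = -0.2903 V

-0.2903 V


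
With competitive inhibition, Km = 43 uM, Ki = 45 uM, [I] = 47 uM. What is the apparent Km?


Km_app = Km * (1 + [I]/Ki)
Km_app = 43 * (1 + 47/45)
Km_app = 87.9111 uM

87.9111 uM


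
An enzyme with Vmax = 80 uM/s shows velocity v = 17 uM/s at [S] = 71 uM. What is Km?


Km = [S] * (Vmax - v) / v
Km = 71 * (80 - 17) / 17
Km = 263.1176 uM

263.1176 uM


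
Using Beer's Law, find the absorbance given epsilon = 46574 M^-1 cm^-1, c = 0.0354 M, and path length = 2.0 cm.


A = epsilon * c * l
A = 46574 * 0.0354 * 2.0
A = 3297.4392

3297.4392


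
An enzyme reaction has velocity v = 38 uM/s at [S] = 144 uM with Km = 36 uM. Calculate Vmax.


Vmax = v * (Km + [S]) / [S]
Vmax = 38 * (36 + 144) / 144
Vmax = 47.5 uM/s

47.5 uM/s


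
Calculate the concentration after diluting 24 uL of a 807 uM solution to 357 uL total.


C2 = C1 * V1 / V2
C2 = 807 * 24 / 357
C2 = 54.2521 uM

54.2521 uM


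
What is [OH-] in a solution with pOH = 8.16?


[OH-] = 10^(-pOH)
[OH-] = 10^(-8.16)
[OH-] = 6.918e-09 M

6.918e-09 M


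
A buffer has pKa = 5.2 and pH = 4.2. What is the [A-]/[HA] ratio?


[A-]/[HA] = 10^(pH - pKa)
= 10^(4.2 - 5.2)
= 0.1

0.1


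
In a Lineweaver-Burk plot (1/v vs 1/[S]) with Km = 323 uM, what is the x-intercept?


x-intercept = -1/Km
= -1/323
= -0.0031 1/uM

-0.0031 1/uM


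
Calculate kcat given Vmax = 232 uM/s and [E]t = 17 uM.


kcat = Vmax / [E]t
kcat = 232 / 17
kcat = 13.6471 s^-1

13.6471 s^-1


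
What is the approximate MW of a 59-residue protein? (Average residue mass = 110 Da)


MW = n_residues * 110 Da
MW = 59 * 110
MW = 6490 Da

6490 Da


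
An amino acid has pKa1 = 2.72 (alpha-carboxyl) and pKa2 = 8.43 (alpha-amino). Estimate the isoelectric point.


pI = (pKa1 + pKa2) / 2
pI = (2.72 + 8.43) / 2
pI = 5.575

5.575


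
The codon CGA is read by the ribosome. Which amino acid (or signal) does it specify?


Standard genetic code lookup.
Codon CGA -> Arg

Arg


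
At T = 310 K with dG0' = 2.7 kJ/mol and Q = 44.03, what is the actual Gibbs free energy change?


dG = dG0' + RT * ln(Q) / 1000
dG = 2.7 + 8.314 * 310 * ln(44.03) / 1000
dG = 12.4549 kJ/mol

12.4549 kJ/mol


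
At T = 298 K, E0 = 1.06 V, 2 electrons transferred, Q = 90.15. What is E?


E = E0 - (RT/nF) * ln(Q)
E = 1.06 - (8.314 * 298 / (2 * 96485)) * ln(90.15)
E = 1.0022 V

1.0022 V


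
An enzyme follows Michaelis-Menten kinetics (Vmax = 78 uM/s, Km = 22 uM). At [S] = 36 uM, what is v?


v = Vmax * [S] / (Km + [S])
v = 78 * 36 / (22 + 36)
v = 48.4138 uM/s

48.4138 uM/s


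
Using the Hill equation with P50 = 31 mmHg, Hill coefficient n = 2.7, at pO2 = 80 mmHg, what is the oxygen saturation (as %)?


Y = pO2^n / (P50^n + pO2^n)
Y = 80^2.7 / (31^2.7 + 80^2.7)
Y = 92.82%

92.82%


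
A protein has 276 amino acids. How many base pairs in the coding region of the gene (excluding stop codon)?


Each amino acid = 1 codon = 3 bp
bp = 276 * 3 = 828 bp

828 bp


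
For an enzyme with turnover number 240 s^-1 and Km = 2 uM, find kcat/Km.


Catalytic efficiency = kcat / Km
= 240 / 2
= 120.0 uM^-1*s^-1

120.0 uM^-1*s^-1


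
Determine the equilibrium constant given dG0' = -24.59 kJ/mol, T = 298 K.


Keq = exp(-dG0 * 1000 / (R * T))
Keq = exp(-(-24.59) * 1000 / (8.314 * 298))
Keq = 20435.7177

20435.7177


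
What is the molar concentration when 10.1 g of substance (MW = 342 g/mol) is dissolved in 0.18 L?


C = (mass / MW) / volume
C = (10.1 / 342) / 0.18
C = 0.1641 M

0.1641 M


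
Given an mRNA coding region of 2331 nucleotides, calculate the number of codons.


codons = nucleotides / 3
codons = 2331 / 3 = 777

777


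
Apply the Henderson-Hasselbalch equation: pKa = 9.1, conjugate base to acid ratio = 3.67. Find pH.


pH = pKa + log10([A-]/[HA])
pH = 9.1 + log10(3.67)
pH = 9.6647

9.6647


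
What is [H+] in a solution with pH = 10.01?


[H+] = 10^(-pH)
[H+] = 10^(-10.01)
[H+] = 9.772e-11 M

9.772e-11 M


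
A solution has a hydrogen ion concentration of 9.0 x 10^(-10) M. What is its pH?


pH = -log10([H+])
pH = -log10(9.0 x 10^(-10))
pH = 9.0458

9.0458


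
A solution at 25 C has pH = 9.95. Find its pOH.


pOH = 14 - pH
pOH = 14 - 9.95
pOH = 4.05

4.05


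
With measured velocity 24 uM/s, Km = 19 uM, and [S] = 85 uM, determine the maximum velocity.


Vmax = v * (Km + [S]) / [S]
Vmax = 24 * (19 + 85) / 85
Vmax = 29.3647 uM/s

29.3647 uM/s


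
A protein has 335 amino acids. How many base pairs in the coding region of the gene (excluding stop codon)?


Each amino acid = 1 codon = 3 bp
bp = 335 * 3 = 1005 bp

1005 bp


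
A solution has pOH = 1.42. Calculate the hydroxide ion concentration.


[OH-] = 10^(-pOH)
[OH-] = 10^(-1.42)
[OH-] = 0.038 M

0.038 M


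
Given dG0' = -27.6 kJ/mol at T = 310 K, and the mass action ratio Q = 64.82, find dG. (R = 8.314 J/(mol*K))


dG = dG0' + RT * ln(Q) / 1000
dG = -27.6 + 8.314 * 310 * ln(64.82) / 1000
dG = -16.8483 kJ/mol

-16.8483 kJ/mol


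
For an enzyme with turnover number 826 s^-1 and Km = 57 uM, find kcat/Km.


Catalytic efficiency = kcat / Km
= 826 / 57
= 14.4912 uM^-1*s^-1

14.4912 uM^-1*s^-1


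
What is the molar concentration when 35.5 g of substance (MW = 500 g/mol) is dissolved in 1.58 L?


C = (mass / MW) / volume
C = (35.5 / 500) / 1.58
C = 0.0449 M

0.0449 M


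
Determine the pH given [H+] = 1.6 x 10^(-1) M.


pH = -log10([H+])
pH = -log10(1.6 x 10^(-1))
pH = 0.7959

0.7959


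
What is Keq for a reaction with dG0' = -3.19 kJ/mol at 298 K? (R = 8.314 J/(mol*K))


Keq = exp(-dG0 * 1000 / (R * T))
Keq = exp(-(-3.19) * 1000 / (8.314 * 298))
Keq = 3.6239

3.6239


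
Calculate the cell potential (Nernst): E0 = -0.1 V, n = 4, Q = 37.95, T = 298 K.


E = E0 - (RT/nF) * ln(Q)
E = -0.1 - (8.314 * 298 / (4 * 96485)) * ln(37.95)
E = -0.1233 V

-0.1233 V


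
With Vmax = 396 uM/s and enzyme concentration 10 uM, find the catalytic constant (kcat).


kcat = Vmax / [E]t
kcat = 396 / 10
kcat = 39.6 s^-1

39.6 s^-1


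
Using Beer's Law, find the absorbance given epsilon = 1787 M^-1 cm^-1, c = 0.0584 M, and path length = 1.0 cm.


A = epsilon * c * l
A = 1787 * 0.0584 * 1.0
A = 104.3608

104.3608


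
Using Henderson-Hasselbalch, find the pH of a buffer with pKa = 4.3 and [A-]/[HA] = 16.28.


pH = pKa + log10([A-]/[HA])
pH = 4.3 + log10(16.28)
pH = 5.5117

5.5117


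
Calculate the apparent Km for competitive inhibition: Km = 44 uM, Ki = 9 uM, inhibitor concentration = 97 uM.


Km_app = Km * (1 + [I]/Ki)
Km_app = 44 * (1 + 97/9)
Km_app = 518.2222 uM

518.2222 uM


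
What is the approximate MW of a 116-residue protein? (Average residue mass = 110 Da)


MW = n_residues * 110 Da
MW = 116 * 110
MW = 12760 Da

12760 Da


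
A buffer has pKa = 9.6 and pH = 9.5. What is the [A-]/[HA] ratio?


[A-]/[HA] = 10^(pH - pKa)
= 10^(9.5 - 9.6)
= 0.7943

0.7943


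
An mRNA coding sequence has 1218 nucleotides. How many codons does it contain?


codons = nucleotides / 3
codons = 1218 / 3 = 406

406


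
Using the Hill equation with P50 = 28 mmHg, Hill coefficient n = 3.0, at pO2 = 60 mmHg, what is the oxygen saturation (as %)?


Y = pO2^n / (P50^n + pO2^n)
Y = 60^3.0 / (28^3.0 + 60^3.0)
Y = 90.77%

90.77%


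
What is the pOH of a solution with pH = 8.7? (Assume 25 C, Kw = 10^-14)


pOH = 14 - pH
pOH = 14 - 8.7
pOH = 5.3

5.3


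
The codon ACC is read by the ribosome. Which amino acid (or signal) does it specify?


Standard genetic code lookup.
Codon ACC -> Thr

Thr


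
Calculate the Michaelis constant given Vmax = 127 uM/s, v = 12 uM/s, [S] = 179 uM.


Km = [S] * (Vmax - v) / v
Km = 179 * (127 - 12) / 12
Km = 1715.4167 uM

1715.4167 uM


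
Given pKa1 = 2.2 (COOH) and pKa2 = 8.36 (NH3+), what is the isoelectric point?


pI = (pKa1 + pKa2) / 2
pI = (2.2 + 8.36) / 2
pI = 5.28

5.28


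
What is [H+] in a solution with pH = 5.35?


[H+] = 10^(-pH)
[H+] = 10^(-5.35)
[H+] = 4.467e-06 M

4.467e-06 M


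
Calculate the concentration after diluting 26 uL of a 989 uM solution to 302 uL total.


C2 = C1 * V1 / V2
C2 = 989 * 26 / 302
C2 = 85.1457 uM

85.1457 uM


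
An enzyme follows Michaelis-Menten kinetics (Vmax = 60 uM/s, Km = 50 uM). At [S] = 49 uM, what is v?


v = Vmax * [S] / (Km + [S])
v = 60 * 49 / (50 + 49)
v = 29.697 uM/s

29.697 uM/s


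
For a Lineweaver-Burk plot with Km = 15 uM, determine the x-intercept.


x-intercept = -1/Km
= -1/15
= -0.0667 1/uM

-0.0667 1/uM


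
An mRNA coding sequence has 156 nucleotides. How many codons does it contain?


codons = nucleotides / 3
codons = 156 / 3 = 52

52


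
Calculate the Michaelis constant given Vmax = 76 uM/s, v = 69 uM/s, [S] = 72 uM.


Km = [S] * (Vmax - v) / v
Km = 72 * (76 - 69) / 69
Km = 7.3043 uM

7.3043 uM


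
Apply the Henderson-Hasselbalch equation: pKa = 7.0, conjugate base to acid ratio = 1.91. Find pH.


pH = pKa + log10([A-]/[HA])
pH = 7.0 + log10(1.91)
pH = 7.281

7.281


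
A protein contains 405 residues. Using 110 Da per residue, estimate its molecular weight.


MW = n_residues * 110 Da
MW = 405 * 110
MW = 44550 Da

44550 Da


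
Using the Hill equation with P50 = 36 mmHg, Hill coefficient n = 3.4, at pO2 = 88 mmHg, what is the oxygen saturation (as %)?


Y = pO2^n / (P50^n + pO2^n)
Y = 88^3.4 / (36^3.4 + 88^3.4)
Y = 95.43%

95.43%


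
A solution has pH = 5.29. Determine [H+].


[H+] = 10^(-pH)
[H+] = 10^(-5.29)
[H+] = 5.129e-06 M

5.129e-06 M


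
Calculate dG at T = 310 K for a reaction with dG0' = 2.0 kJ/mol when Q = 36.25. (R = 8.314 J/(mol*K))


dG = dG0' + RT * ln(Q) / 1000
dG = 2.0 + 8.314 * 310 * ln(36.25) / 1000
dG = 11.2538 kJ/mol

11.2538 kJ/mol


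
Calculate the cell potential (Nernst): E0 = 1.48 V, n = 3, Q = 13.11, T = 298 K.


E = E0 - (RT/nF) * ln(Q)
E = 1.48 - (8.314 * 298 / (3 * 96485)) * ln(13.11)
E = 1.458 V

1.458 V


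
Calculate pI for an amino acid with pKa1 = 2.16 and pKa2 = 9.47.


pI = (pKa1 + pKa2) / 2
pI = (2.16 + 9.47) / 2
pI = 5.815

5.815


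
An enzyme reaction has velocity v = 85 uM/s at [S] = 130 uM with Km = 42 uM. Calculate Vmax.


Vmax = v * (Km + [S]) / [S]
Vmax = 85 * (42 + 130) / 130
Vmax = 112.4615 uM/s

112.4615 uM/s


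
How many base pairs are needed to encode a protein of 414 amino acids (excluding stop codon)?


Each amino acid = 1 codon = 3 bp
bp = 414 * 3 = 1242 bp

1242 bp


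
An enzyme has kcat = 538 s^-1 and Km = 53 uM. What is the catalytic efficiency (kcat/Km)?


Catalytic efficiency = kcat / Km
= 538 / 53
= 10.1509 uM^-1*s^-1

10.1509 uM^-1*s^-1


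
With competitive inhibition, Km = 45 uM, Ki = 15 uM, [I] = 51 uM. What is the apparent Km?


Km_app = Km * (1 + [I]/Ki)
Km_app = 45 * (1 + 51/15)
Km_app = 198.0 uM

198.0 uM


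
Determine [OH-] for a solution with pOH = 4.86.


[OH-] = 10^(-pOH)
[OH-] = 10^(-4.86)
[OH-] = 1.380e-05 M

1.380e-05 M


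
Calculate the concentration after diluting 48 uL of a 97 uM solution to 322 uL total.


C2 = C1 * V1 / V2
C2 = 97 * 48 / 322
C2 = 14.4596 uM

14.4596 uM


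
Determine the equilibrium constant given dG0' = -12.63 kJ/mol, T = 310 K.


Keq = exp(-dG0 * 1000 / (R * T))
Keq = exp(-(-12.63) * 1000 / (8.314 * 310))
Keq = 134.3437

134.3437


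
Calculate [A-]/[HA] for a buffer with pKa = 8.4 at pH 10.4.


[A-]/[HA] = 10^(pH - pKa)
= 10^(10.4 - 8.4)
= 100.0

100.0


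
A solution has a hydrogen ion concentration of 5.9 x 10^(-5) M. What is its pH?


pH = -log10([H+])
pH = -log10(5.9 x 10^(-5))
pH = 4.2291

4.2291


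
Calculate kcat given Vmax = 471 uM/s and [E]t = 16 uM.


kcat = Vmax / [E]t
kcat = 471 / 16
kcat = 29.4375 s^-1

29.4375 s^-1


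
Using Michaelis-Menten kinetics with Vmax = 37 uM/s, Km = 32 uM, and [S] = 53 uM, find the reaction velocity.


v = Vmax * [S] / (Km + [S])
v = 37 * 53 / (32 + 53)
v = 23.0706 uM/s

23.0706 uM/s


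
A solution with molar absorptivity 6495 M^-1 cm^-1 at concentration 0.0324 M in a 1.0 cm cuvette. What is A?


A = epsilon * c * l
A = 6495 * 0.0324 * 1.0
A = 210.438

210.438


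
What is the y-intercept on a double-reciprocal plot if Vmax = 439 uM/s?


y-intercept = 1/Vmax
= 1/439
= 0.0023 s/uM

0.0023 s/uM


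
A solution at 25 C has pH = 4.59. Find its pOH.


pOH = 14 - pH
pOH = 14 - 4.59
pOH = 9.41

9.41


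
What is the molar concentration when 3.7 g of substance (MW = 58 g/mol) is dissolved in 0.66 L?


C = (mass / MW) / volume
C = (3.7 / 58) / 0.66
C = 0.0967 M

0.0967 M


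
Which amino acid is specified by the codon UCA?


Standard genetic code lookup.
Codon UCA -> Ser

Ser


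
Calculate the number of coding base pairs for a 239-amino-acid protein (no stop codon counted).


Each amino acid = 1 codon = 3 bp
bp = 239 * 3 = 717 bp

717 bp


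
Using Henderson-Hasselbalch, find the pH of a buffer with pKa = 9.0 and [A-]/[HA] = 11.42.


pH = pKa + log10([A-]/[HA])
pH = 9.0 + log10(11.42)
pH = 10.0577

10.0577


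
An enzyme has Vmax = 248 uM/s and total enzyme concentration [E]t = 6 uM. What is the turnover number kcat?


kcat = Vmax / [E]t
kcat = 248 / 6
kcat = 41.3333 s^-1

41.3333 s^-1


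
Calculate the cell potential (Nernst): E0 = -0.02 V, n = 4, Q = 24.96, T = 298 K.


E = E0 - (RT/nF) * ln(Q)
E = -0.02 - (8.314 * 298 / (4 * 96485)) * ln(24.96)
E = -0.0407 V

-0.0407 V


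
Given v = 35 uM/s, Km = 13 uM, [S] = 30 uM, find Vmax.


Vmax = v * (Km + [S]) / [S]
Vmax = 35 * (13 + 30) / 30
Vmax = 50.1667 uM/s

50.1667 uM/s


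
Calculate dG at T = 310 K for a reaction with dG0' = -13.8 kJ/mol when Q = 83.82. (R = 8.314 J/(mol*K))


dG = dG0' + RT * ln(Q) / 1000
dG = -13.8 + 8.314 * 310 * ln(83.82) / 1000
dG = -2.3858 kJ/mol

-2.3858 kJ/mol


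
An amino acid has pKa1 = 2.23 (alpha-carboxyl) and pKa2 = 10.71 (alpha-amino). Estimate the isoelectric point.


pI = (pKa1 + pKa2) / 2
pI = (2.23 + 10.71) / 2
pI = 6.47

6.47


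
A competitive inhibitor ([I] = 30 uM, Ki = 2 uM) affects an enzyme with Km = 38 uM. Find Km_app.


Km_app = Km * (1 + [I]/Ki)
Km_app = 38 * (1 + 30/2)
Km_app = 608.0 uM

608.0 uM


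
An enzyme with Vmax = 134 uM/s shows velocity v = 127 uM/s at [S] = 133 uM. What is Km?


Km = [S] * (Vmax - v) / v
Km = 133 * (134 - 127) / 127
Km = 7.3307 uM

7.3307 uM


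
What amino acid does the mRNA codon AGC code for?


Standard genetic code lookup.
Codon AGC -> Ser

Ser


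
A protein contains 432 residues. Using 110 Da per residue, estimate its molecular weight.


MW = n_residues * 110 Da
MW = 432 * 110
MW = 47520 Da

47520 Da


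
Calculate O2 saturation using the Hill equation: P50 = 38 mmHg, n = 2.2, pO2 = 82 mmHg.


Y = pO2^n / (P50^n + pO2^n)
Y = 82^2.2 / (38^2.2 + 82^2.2)
Y = 84.45%

84.45%


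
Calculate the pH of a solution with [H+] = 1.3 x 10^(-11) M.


pH = -log10([H+])
pH = -log10(1.3 x 10^(-11))
pH = 10.8861

10.8861


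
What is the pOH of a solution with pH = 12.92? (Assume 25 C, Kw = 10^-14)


pOH = 14 - pH
pOH = 14 - 12.92
pOH = 1.08

1.08


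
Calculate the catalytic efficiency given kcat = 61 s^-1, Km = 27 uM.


Catalytic efficiency = kcat / Km
= 61 / 27
= 2.2593 uM^-1*s^-1

2.2593 uM^-1*s^-1


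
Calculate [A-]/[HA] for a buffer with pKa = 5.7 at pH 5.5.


[A-]/[HA] = 10^(pH - pKa)
= 10^(5.5 - 5.7)
= 0.631

0.631


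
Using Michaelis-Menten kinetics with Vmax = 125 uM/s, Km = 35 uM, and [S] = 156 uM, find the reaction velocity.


v = Vmax * [S] / (Km + [S])
v = 125 * 156 / (35 + 156)
v = 102.0942 uM/s

102.0942 uM/s


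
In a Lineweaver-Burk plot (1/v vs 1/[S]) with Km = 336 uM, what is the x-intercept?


x-intercept = -1/Km
= -1/336
= -0.003 1/uM

-0.003 1/uM


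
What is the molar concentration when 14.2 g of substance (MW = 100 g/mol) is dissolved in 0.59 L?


C = (mass / MW) / volume
C = (14.2 / 100) / 0.59
C = 0.2407 M

0.2407 M


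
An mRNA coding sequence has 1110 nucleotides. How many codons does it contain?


codons = nucleotides / 3
codons = 1110 / 3 = 370

370


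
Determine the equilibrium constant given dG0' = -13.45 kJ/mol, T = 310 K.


Keq = exp(-dG0 * 1000 / (R * T))
Keq = exp(-(-13.45) * 1000 / (8.314 * 310))
Keq = 184.6678

184.6678


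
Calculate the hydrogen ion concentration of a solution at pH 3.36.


[H+] = 10^(-pH)
[H+] = 10^(-3.36)
[H+] = 4.365e-04 M

4.365e-04 M


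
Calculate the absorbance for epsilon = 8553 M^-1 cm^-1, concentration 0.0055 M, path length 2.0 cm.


A = epsilon * c * l
A = 8553 * 0.0055 * 2.0
A = 94.083

94.083


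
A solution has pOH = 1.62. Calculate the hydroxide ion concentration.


[OH-] = 10^(-pOH)
[OH-] = 10^(-1.62)
[OH-] = 0.024 M

0.024 M


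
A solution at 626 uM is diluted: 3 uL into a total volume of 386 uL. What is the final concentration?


C2 = C1 * V1 / V2
C2 = 626 * 3 / 386
C2 = 4.8653 uM

4.8653 uM


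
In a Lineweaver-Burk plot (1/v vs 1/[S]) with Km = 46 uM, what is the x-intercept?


x-intercept = -1/Km
= -1/46
= -0.0217 1/uM

-0.0217 1/uM


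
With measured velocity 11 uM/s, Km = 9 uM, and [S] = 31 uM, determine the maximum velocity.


Vmax = v * (Km + [S]) / [S]
Vmax = 11 * (9 + 31) / 31
Vmax = 14.1935 uM/s

14.1935 uM/s


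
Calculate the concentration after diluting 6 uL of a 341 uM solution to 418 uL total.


C2 = C1 * V1 / V2
C2 = 341 * 6 / 418
C2 = 4.8947 uM

4.8947 uM


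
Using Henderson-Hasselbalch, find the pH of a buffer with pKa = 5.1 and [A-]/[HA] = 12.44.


pH = pKa + log10([A-]/[HA])
pH = 5.1 + log10(12.44)
pH = 6.1948

6.1948


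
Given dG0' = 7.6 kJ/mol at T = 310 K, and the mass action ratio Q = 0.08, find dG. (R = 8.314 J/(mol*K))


dG = dG0' + RT * ln(Q) / 1000
dG = 7.6 + 8.314 * 310 * ln(0.08) / 1000
dG = 1.0903 kJ/mol

1.0903 kJ/mol


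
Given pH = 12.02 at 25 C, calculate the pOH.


pOH = 14 - pH
pOH = 14 - 12.02
pOH = 1.98

1.98


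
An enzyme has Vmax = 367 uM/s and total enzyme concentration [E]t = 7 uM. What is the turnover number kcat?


kcat = Vmax / [E]t
kcat = 367 / 7
kcat = 52.4286 s^-1

52.4286 s^-1


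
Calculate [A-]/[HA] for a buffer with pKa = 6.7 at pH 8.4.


[A-]/[HA] = 10^(pH - pKa)
= 10^(8.4 - 6.7)
= 50.1187

50.1187


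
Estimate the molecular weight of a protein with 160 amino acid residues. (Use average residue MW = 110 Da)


MW = n_residues * 110 Da
MW = 160 * 110
MW = 17600 Da

17600 Da


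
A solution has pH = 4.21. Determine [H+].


[H+] = 10^(-pH)
[H+] = 10^(-4.21)
[H+] = 6.166e-05 M

6.166e-05 M


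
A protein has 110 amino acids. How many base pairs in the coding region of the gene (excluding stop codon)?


Each amino acid = 1 codon = 3 bp
bp = 110 * 3 = 330 bp

330 bp


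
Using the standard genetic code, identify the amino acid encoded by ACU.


Standard genetic code lookup.
Codon ACU -> Thr

Thr


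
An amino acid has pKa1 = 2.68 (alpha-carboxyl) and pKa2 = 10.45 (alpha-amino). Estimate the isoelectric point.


pI = (pKa1 + pKa2) / 2
pI = (2.68 + 10.45) / 2
pI = 6.565

6.565


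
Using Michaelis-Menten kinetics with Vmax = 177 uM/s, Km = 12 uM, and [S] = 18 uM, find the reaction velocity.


v = Vmax * [S] / (Km + [S])
v = 177 * 18 / (12 + 18)
v = 106.2 uM/s

106.2 uM/s


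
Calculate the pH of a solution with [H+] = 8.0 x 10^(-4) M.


pH = -log10([H+])
pH = -log10(8.0 x 10^(-4))
pH = 3.0969

3.0969


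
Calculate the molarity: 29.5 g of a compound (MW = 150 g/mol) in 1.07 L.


C = (mass / MW) / volume
C = (29.5 / 150) / 1.07
C = 0.1838 M

0.1838 M


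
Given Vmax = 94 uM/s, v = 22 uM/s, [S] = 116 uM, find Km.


Km = [S] * (Vmax - v) / v
Km = 116 * (94 - 22) / 22
Km = 379.6364 uM

379.6364 uM


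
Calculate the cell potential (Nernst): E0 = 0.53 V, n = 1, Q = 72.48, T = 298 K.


E = E0 - (RT/nF) * ln(Q)
E = 0.53 - (8.314 * 298 / (1 * 96485)) * ln(72.48)
E = 0.42 V

0.42 V


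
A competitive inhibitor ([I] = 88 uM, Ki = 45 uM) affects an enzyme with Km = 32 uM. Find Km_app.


Km_app = Km * (1 + [I]/Ki)
Km_app = 32 * (1 + 88/45)
Km_app = 94.5778 uM

94.5778 uM


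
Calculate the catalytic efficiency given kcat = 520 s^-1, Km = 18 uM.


Catalytic efficiency = kcat / Km
= 520 / 18
= 28.8889 uM^-1*s^-1

28.8889 uM^-1*s^-1


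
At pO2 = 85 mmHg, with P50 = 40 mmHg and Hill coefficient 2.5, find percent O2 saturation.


Y = pO2^n / (P50^n + pO2^n)
Y = 85^2.5 / (40^2.5 + 85^2.5)
Y = 86.81%

86.81%


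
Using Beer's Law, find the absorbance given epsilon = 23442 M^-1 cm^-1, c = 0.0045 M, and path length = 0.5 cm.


A = epsilon * c * l
A = 23442 * 0.0045 * 0.5
A = 52.7445

52.7445


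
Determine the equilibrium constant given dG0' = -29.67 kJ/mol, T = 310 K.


Keq = exp(-dG0 * 1000 / (R * T))
Keq = exp(-(-29.67) * 1000 / (8.314 * 310))
Keq = 99894.3919

99894.3919


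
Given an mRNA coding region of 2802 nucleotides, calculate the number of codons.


codons = nucleotides / 3
codons = 2802 / 3 = 934

934


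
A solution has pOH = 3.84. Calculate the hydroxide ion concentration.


[OH-] = 10^(-pOH)
[OH-] = 10^(-3.84)
[OH-] = 1.445e-04 M

1.445e-04 M


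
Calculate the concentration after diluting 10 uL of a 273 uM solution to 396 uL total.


C2 = C1 * V1 / V2
C2 = 273 * 10 / 396
C2 = 6.8939 uM

6.8939 uM


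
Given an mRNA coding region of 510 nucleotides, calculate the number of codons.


codons = nucleotides / 3
codons = 510 / 3 = 170

170


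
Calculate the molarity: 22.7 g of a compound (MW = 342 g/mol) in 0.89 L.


C = (mass / MW) / volume
C = (22.7 / 342) / 0.89
C = 0.0746 M

0.0746 M


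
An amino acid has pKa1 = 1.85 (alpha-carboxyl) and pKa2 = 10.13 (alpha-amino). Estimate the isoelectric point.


pI = (pKa1 + pKa2) / 2
pI = (1.85 + 10.13) / 2
pI = 5.99

5.99


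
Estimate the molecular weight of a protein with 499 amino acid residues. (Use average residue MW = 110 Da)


MW = n_residues * 110 Da
MW = 499 * 110
MW = 54890 Da

54890 Da


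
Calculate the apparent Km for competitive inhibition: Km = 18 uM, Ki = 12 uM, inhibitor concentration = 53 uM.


Km_app = Km * (1 + [I]/Ki)
Km_app = 18 * (1 + 53/12)
Km_app = 97.5 uM

97.5 uM


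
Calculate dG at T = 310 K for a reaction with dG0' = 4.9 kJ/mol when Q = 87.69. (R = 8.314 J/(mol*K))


dG = dG0' + RT * ln(Q) / 1000
dG = 4.9 + 8.314 * 310 * ln(87.69) / 1000
dG = 16.4305 kJ/mol

16.4305 kJ/mol


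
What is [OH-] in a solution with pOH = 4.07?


[OH-] = 10^(-pOH)
[OH-] = 10^(-4.07)
[OH-] = 8.511e-05 M

8.511e-05 M


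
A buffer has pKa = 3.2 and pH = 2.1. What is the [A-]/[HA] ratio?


[A-]/[HA] = 10^(pH - pKa)
= 10^(2.1 - 3.2)
= 0.0794

0.0794


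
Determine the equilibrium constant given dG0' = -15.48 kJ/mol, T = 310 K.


Keq = exp(-dG0 * 1000 / (R * T))
Keq = exp(-(-15.48) * 1000 / (8.314 * 310))
Keq = 405.9347

405.9347


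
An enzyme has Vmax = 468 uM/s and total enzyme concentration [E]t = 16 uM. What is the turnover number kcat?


kcat = Vmax / [E]t
kcat = 468 / 16
kcat = 29.25 s^-1

29.25 s^-1


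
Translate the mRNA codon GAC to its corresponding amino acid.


Standard genetic code lookup.
Codon GAC -> Asp

Asp


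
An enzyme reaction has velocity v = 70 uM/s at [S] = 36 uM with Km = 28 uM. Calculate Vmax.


Vmax = v * (Km + [S]) / [S]
Vmax = 70 * (28 + 36) / 36
Vmax = 124.4444 uM/s

124.4444 uM/s


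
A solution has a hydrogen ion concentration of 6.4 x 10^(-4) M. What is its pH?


pH = -log10([H+])
pH = -log10(6.4 x 10^(-4))
pH = 3.1938

3.1938


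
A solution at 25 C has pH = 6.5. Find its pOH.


pOH = 14 - pH
pOH = 14 - 6.5
pOH = 7.5

7.5


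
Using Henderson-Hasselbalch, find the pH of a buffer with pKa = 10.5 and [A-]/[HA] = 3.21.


pH = pKa + log10([A-]/[HA])
pH = 10.5 + log10(3.21)
pH = 11.0065

11.0065


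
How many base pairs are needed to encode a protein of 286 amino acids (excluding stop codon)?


Each amino acid = 1 codon = 3 bp
bp = 286 * 3 = 858 bp

858 bp


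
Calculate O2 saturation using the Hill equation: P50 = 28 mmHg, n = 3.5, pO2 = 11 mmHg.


Y = pO2^n / (P50^n + pO2^n)
Y = 11^3.5 / (28^3.5 + 11^3.5)
Y = 3.66%

3.66%


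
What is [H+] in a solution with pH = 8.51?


[H+] = 10^(-pH)
[H+] = 10^(-8.51)
[H+] = 3.090e-09 M

3.090e-09 M


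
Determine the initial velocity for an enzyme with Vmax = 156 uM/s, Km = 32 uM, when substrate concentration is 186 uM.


v = Vmax * [S] / (Km + [S])
v = 156 * 186 / (32 + 186)
v = 133.1009 uM/s

133.1009 uM/s


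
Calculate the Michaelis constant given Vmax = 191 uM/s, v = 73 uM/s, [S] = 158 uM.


Km = [S] * (Vmax - v) / v
Km = 158 * (191 - 73) / 73
Km = 255.3973 uM

255.3973 uM


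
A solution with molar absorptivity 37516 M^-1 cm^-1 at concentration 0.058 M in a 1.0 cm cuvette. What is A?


A = epsilon * c * l
A = 37516 * 0.058 * 1.0
A = 2175.928

2175.928


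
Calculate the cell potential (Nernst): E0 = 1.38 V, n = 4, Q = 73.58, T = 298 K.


E = E0 - (RT/nF) * ln(Q)
E = 1.38 - (8.314 * 298 / (4 * 96485)) * ln(73.58)
E = 1.3524 V

1.3524 V


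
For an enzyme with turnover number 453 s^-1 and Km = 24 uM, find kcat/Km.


Catalytic efficiency = kcat / Km
= 453 / 24
= 18.875 uM^-1*s^-1

18.875 uM^-1*s^-1


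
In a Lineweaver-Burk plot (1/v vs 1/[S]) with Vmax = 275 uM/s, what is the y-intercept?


y-intercept = 1/Vmax
= 1/275
= 0.0036 s/uM

0.0036 s/uM


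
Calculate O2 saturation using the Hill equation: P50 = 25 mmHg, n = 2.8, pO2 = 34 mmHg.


Y = pO2^n / (P50^n + pO2^n)
Y = 34^2.8 / (25^2.8 + 34^2.8)
Y = 70.29%

70.29%


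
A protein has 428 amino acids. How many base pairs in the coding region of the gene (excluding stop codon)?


Each amino acid = 1 codon = 3 bp
bp = 428 * 3 = 1284 bp

1284 bp


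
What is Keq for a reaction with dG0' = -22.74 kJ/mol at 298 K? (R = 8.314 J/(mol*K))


Keq = exp(-dG0 * 1000 / (R * T))
Keq = exp(-(-22.74) * 1000 / (8.314 * 298))
Keq = 9685.0693

9685.0693


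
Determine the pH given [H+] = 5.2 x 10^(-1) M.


pH = -log10([H+])
pH = -log10(5.2 x 10^(-1))
pH = 0.284

0.284


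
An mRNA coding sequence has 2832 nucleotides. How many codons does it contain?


codons = nucleotides / 3
codons = 2832 / 3 = 944

944


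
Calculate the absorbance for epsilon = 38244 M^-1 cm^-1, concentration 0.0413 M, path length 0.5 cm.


A = epsilon * c * l
A = 38244 * 0.0413 * 0.5
A = 789.7386

789.7386


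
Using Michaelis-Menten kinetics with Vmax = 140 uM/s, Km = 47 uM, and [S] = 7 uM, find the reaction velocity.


v = Vmax * [S] / (Km + [S])
v = 140 * 7 / (47 + 7)
v = 18.1481 uM/s

18.1481 uM/s


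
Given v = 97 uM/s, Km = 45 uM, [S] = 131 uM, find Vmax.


Vmax = v * (Km + [S]) / [S]
Vmax = 97 * (45 + 131) / 131
Vmax = 130.3206 uM/s

130.3206 uM/s


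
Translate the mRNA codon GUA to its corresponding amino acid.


Standard genetic code lookup.
Codon GUA -> Val

Val
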